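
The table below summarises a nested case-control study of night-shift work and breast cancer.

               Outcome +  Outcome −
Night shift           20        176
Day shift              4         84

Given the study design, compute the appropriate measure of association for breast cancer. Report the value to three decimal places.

Cells: a = 20, b = 176, c = 4, d = 84.
This is a nested case-control study: participants were sampled on outcome status, so risks in the source population cannot be estimated directly — relative risk is not valid here. The odds ratio is the appropriate measure.
OR = (a·d)/(b·c) = (20 × 84) / (176 × 4) = 1680 / 704 = 2.38636

2.386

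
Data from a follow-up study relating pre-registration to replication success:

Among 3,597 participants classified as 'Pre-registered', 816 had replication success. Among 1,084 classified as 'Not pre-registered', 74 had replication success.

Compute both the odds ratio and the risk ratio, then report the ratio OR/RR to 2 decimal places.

From the description: a = 816, b = 2781, c = 74, d = 1010.
OR = (816·1010)/(2781·74) = 824160/205794 = 4.00478
Risk in exposed = 816/3597 = 0.22686; risk in unexposed = 74/1084 = 0.06827; RR = 3.32313
OR/RR = 4.00478 / 3.32313 = 1.20512
The outcome is not rare, so the OR lies further from 1 than the RR.

1.21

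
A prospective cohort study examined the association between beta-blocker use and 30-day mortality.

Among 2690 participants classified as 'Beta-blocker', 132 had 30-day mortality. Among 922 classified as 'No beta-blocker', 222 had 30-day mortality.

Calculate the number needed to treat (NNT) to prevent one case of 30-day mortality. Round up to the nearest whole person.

6

Risk in treated group = 132/2690 = 0.04907; risk in control = 222/922 = 0.24078.
Absolute risk reduction = 0.24078 − 0.04907 = 0.19171
NNT = 1 / ARR = 1 / 0.19171 = 5.216 → round up → 6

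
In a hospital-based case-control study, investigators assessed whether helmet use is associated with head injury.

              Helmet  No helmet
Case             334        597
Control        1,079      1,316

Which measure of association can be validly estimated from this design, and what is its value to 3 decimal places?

Reading the table with exposure as columns: a = 334 (Helmet, case), b = 1079 (Helmet, non-case), c = 597 (No helmet, case), d = 1316.
This is a hospital-based case-control study: participants were sampled on outcome status, so risks in the source population cannot be estimated directly — relative risk is not valid here. The odds ratio is the appropriate measure.
OR = (a·d)/(b·c) = (334 × 1316) / (1079 × 597) = 439544 / 644163 = 0.68235

0.682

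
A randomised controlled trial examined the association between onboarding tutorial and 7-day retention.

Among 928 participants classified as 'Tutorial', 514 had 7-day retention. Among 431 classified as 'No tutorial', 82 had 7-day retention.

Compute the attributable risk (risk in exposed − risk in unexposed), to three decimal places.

From the description: a = 514, b = 414, c = 82, d = 349.
Risk in exposed = 514/928 = 0.553879; risk in unexposed = 82/431 = 0.190255.
Risk difference = 0.553879 − 0.190255 = 0.363624

0.364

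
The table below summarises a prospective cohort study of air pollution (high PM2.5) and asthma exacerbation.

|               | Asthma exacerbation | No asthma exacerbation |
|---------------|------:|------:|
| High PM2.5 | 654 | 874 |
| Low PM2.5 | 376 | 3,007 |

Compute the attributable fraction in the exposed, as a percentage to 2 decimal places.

74.03

Cells: a = 654, b = 874, c = 376, d = 3007.
Risk in exposed = 654/1528 = 0.42801; risk in unexposed = 376/3383 = 0.11114.
RR = 0.42801/0.11114 = 3.85096
AR% = (RR − 1)/RR × 100 = (3.85096 − 1)/3.85096 × 100 = 74.0324%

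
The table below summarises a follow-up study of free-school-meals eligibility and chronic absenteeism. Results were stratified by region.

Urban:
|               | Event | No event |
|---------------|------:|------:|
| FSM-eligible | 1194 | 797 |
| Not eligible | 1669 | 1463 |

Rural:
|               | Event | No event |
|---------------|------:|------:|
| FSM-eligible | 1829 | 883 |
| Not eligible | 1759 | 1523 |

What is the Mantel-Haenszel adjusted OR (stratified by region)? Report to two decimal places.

1.55

OR_MH = Σ(aᵢdᵢ/nᵢ) / Σ(bᵢcᵢ/nᵢ), where nᵢ is the stratum total.
Stratum 1 (Urban): n = 5123; a·d/n = 1194·1463/5123 = 340.9764; b·c/n = 797·1669/5123 = 259.6512
Stratum 2 (Rural): n = 5994; a·d/n = 1829·1523/5994 = 464.7259; b·c/n = 883·1759/5994 = 259.1253
OR_MH = (340.9764 + 464.7259) / (259.6512 + 259.1253) = 805.7023 / 518.7765 = 1.55308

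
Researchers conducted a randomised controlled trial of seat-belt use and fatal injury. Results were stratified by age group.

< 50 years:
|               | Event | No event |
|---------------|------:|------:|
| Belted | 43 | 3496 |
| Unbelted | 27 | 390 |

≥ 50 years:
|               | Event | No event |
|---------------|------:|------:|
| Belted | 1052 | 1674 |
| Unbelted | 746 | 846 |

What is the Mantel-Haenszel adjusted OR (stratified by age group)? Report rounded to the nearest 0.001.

OR_MH = Σ(aᵢdᵢ/nᵢ) / Σ(bᵢcᵢ/nᵢ), where nᵢ is the stratum total.
Stratum 1 (< 50 years): n = 3956; a·d/n = 43·390/3956 = 4.2391; b·c/n = 3496·27/3956 = 23.8605
Stratum 2 (≥ 50 years): n = 4318; a·d/n = 1052·846/4318 = 206.1121; b·c/n = 1674·746/4318 = 289.2089
OR_MH = (4.2391 + 206.1121) / (23.8605 + 289.2089) = 210.3512 / 313.0694 = 0.67190

0.672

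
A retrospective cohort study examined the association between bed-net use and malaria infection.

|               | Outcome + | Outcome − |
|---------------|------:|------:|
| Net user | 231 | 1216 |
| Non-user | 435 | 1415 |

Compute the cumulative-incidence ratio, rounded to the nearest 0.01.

Cells: a = 231, b = 1216, c = 435, d = 1415.
Risk in exposed = 231/1447 = 0.15964; risk in unexposed = 435/1850 = 0.23514.
RR = 0.15964 / 0.23514 = 0.67893
The risk is 32% lower among the exposed than among the unexposed.

0.68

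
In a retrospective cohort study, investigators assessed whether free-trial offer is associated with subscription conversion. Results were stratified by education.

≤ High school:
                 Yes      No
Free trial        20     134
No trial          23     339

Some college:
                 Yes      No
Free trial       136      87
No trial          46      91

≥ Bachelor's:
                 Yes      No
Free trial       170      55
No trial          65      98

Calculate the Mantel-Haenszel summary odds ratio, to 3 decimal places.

OR_MH = Σ(aᵢdᵢ/nᵢ) / Σ(bᵢcᵢ/nᵢ), where nᵢ is the stratum total.
Stratum 1 (≤ High school): n = 516; a·d/n = 20·339/516 = 13.1395; b·c/n = 134·23/516 = 5.9729
Stratum 2 (Some college): n = 360; a·d/n = 136·91/360 = 34.3778; b·c/n = 87·46/360 = 11.1167
Stratum 3 (≥ Bachelor's): n = 388; a·d/n = 170·98/388 = 42.9381; b·c/n = 55·65/388 = 9.2139
OR_MH = (13.1395 + 34.3778 + 42.9381) / (5.9729 + 11.1167 + 9.2139) = 90.4555 / 26.3035 = 3.43892

3.439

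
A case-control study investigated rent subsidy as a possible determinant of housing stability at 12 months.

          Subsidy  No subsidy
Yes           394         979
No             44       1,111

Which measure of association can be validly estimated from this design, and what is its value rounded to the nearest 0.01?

10.16

Reading the table with exposure as columns: a = 394 (Subsidy, case), b = 44 (Subsidy, non-case), c = 979 (No subsidy, case), d = 1111.
This is a case-control study: participants were sampled on outcome status, so risks in the source population cannot be estimated directly — relative risk is not valid here. The odds ratio is the appropriate measure.
OR = (a·d)/(b·c) = (394 × 1111) / (44 × 979) = 437734 / 43076 = 10.16190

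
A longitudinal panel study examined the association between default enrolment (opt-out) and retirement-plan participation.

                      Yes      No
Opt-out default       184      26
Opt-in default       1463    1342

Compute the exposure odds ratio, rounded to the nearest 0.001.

Cells: a = 184, b = 26, c = 1463, d = 1342.
OR = (a·d)/(b·c) = (184 × 1342) / (26 × 1463) = 246928 / 38038 = 6.49161
The odds of retirement-plan participation are about 6.49 times as high in the opt-out default group.

6.492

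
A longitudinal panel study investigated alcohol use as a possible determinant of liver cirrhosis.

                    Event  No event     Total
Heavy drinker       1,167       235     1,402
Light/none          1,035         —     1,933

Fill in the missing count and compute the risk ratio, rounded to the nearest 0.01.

The missing cell is in the unexposed row: 1933 − 1035 = 898.
So a = 1167, b = 235, c = 1035, d = 898.
RR = [a/(a+b)] / [c/(c+d)] = (1167/1402) / (1035/1933) = 0.83238/0.53544 = 1.55458

1.55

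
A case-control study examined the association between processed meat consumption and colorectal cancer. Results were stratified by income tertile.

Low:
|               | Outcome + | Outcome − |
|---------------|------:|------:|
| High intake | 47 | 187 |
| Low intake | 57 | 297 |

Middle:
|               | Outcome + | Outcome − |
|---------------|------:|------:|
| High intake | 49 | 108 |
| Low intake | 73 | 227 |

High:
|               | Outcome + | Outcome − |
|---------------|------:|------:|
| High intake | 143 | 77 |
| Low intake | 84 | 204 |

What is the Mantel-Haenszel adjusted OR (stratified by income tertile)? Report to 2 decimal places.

2.19

OR_MH = Σ(aᵢdᵢ/nᵢ) / Σ(bᵢcᵢ/nᵢ), where nᵢ is the stratum total.
Stratum 1 (Low): n = 588; a·d/n = 47·297/588 = 23.7398; b·c/n = 187·57/588 = 18.1276
Stratum 2 (Middle): n = 457; a·d/n = 49·227/457 = 24.3392; b·c/n = 108·73/457 = 17.2516
Stratum 3 (High): n = 508; a·d/n = 143·204/508 = 57.4252; b·c/n = 77·84/508 = 12.7323
OR_MH = (23.7398 + 24.3392 + 57.4252) / (18.1276 + 17.2516 + 12.7323) = 105.5042 / 48.1115 = 2.19291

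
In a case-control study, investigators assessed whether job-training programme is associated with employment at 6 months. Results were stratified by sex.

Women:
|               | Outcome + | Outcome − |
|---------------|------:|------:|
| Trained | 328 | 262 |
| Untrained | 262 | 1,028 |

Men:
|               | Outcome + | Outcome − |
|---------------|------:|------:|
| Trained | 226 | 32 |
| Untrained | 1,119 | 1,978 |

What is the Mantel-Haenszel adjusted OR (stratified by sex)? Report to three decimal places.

6.625

OR_MH = Σ(aᵢdᵢ/nᵢ) / Σ(bᵢcᵢ/nᵢ), where nᵢ is the stratum total.
Stratum 1 (Women): n = 1880; a·d/n = 328·1028/1880 = 179.3532; b·c/n = 262·262/1880 = 36.5128
Stratum 2 (Men): n = 3355; a·d/n = 226·1978/3355 = 133.2423; b·c/n = 32·1119/3355 = 10.6730
OR_MH = (179.3532 + 133.2423) / (36.5128 + 10.6730) = 312.5955 / 47.1858 = 6.62478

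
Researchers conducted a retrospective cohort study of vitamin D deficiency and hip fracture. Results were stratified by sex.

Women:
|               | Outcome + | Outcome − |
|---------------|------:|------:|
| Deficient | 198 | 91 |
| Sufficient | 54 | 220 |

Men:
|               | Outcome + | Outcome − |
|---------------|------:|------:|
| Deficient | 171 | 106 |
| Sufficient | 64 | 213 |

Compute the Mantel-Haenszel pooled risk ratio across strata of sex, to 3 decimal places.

3.045

RR_MH = Σ(aᵢ·n₀ᵢ/nᵢ) / Σ(cᵢ·n₁ᵢ/nᵢ), with n₁ᵢ = aᵢ+bᵢ (exposed), n₀ᵢ = cᵢ+dᵢ (unexposed), nᵢ = n₁ᵢ+n₀ᵢ.
Stratum 1 (Women): n₁ = 289, n₀ = 274, n = 563; a·n₀/n = 198·274/563 = 96.3623; c·n₁/n = 54·289/563 = 27.7194
Stratum 2 (Men): n₁ = 277, n₀ = 277, n = 554; a·n₀/n = 171·277/554 = 85.5000; c·n₁/n = 64·277/554 = 32.0000
RR_MH = (96.3623 + 85.5000) / (27.7194 + 32.0000) = 181.8623 / 59.7194 = 3.04528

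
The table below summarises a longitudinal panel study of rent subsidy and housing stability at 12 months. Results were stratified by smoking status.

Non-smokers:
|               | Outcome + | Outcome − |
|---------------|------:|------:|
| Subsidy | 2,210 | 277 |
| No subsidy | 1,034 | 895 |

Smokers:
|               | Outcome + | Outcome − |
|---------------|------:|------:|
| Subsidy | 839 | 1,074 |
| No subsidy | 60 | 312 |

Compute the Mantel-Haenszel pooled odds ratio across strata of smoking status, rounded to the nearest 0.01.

OR_MH = Σ(aᵢdᵢ/nᵢ) / Σ(bᵢcᵢ/nᵢ), where nᵢ is the stratum total.
Stratum 1 (Non-smokers): n = 4416; a·d/n = 2210·895/4416 = 447.9053; b·c/n = 277·1034/4416 = 64.8591
Stratum 2 (Smokers): n = 2285; a·d/n = 839·312/2285 = 114.5593; b·c/n = 1074·60/2285 = 28.2013
OR_MH = (447.9053 + 114.5593) / (64.8591 + 28.2013) = 562.4646 / 93.0605 = 6.04408

6.04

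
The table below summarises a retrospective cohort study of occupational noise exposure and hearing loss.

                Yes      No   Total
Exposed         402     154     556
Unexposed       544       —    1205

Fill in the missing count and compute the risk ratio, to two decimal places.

1.60

The missing cell is in the unexposed row: 1205 − 544 = 661.
So a = 402, b = 154, c = 544, d = 661.
RR = [a/(a+b)] / [c/(c+d)] = (402/556) / (544/1205) = 0.72302/0.45145 = 1.60155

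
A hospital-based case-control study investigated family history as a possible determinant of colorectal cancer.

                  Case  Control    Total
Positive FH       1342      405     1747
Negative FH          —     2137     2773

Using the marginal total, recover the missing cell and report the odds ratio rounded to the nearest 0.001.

The missing cell is in the unexposed row: 2773 − 2137 = 636.
So a = 1342, b = 405, c = 636, d = 2137.
OR = (a·d)/(b·c) = (1342 × 2137) / (405 × 636) = 2867854 / 257580 = 11.13384

11.134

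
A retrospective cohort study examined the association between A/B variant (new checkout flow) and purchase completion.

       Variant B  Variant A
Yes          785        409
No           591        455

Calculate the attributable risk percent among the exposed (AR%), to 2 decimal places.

Reading the table with exposure as columns: a = 785 (Variant B, case), b = 591 (Variant B, non-case), c = 409 (Variant A, case), d = 455.
Risk in exposed = 785/1376 = 0.57049; risk in unexposed = 409/864 = 0.47338.
RR = 0.57049/0.47338 = 1.20515
AR% = (RR − 1)/RR × 100 = (1.20515 − 1)/1.20515 × 100 = 17.0229%

17.02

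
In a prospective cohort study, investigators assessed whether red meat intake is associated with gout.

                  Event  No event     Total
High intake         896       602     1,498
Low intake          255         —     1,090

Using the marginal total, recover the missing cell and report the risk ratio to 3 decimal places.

2.557

The missing cell is in the unexposed row: 1090 − 255 = 835.
So a = 896, b = 602, c = 255, d = 835.
RR = [a/(a+b)] / [c/(c+d)] = (896/1498) / (255/1090) = 0.59813/0.23394 = 2.55672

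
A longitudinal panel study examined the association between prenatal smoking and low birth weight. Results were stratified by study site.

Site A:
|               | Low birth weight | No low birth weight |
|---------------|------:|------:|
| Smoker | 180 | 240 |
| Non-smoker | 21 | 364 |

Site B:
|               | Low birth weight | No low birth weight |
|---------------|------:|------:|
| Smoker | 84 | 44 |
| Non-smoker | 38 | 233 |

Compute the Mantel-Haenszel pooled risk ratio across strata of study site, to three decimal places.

RR_MH = Σ(aᵢ·n₀ᵢ/nᵢ) / Σ(cᵢ·n₁ᵢ/nᵢ), with n₁ᵢ = aᵢ+bᵢ (exposed), n₀ᵢ = cᵢ+dᵢ (unexposed), nᵢ = n₁ᵢ+n₀ᵢ.
Stratum 1 (Site A): n₁ = 420, n₀ = 385, n = 805; a·n₀/n = 180·385/805 = 86.0870; c·n₁/n = 21·420/805 = 10.9565
Stratum 2 (Site B): n₁ = 128, n₀ = 271, n = 399; a·n₀/n = 84·271/399 = 57.0526; c·n₁/n = 38·128/399 = 12.1905
RR_MH = (86.0870 + 57.0526) / (10.9565 + 12.1905) = 143.1396 / 23.1470 = 6.18394

6.184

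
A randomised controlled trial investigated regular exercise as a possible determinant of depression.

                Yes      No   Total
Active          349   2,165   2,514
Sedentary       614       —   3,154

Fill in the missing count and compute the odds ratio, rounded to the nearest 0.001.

The missing cell is in the unexposed row: 3154 − 614 = 2540.
So a = 349, b = 2165, c = 614, d = 2540.
OR = (a·d)/(b·c) = (349 × 2540) / (2165 × 614) = 886460 / 1329310 = 0.66686

0.667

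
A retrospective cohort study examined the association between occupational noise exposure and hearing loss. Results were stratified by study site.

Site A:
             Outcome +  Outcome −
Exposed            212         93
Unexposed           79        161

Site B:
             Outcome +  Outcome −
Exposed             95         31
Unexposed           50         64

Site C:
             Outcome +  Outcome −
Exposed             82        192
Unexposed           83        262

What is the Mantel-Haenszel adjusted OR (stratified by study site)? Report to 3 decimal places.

2.685

OR_MH = Σ(aᵢdᵢ/nᵢ) / Σ(bᵢcᵢ/nᵢ), where nᵢ is the stratum total.
Stratum 1 (Site A): n = 545; a·d/n = 212·161/545 = 62.6275; b·c/n = 93·79/545 = 13.4807
Stratum 2 (Site B): n = 240; a·d/n = 95·64/240 = 25.3333; b·c/n = 31·50/240 = 6.4583
Stratum 3 (Site C): n = 619; a·d/n = 82·262/619 = 34.7076; b·c/n = 192·83/619 = 25.7447
OR_MH = (62.6275 + 25.3333 + 34.7076) / (13.4807 + 6.4583 + 25.7447) = 122.6684 / 45.6838 = 2.68516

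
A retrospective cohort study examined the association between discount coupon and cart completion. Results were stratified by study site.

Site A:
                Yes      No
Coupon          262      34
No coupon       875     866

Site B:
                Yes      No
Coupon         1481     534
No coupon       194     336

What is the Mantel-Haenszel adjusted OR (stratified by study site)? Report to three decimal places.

OR_MH = Σ(aᵢdᵢ/nᵢ) / Σ(bᵢcᵢ/nᵢ), where nᵢ is the stratum total.
Stratum 1 (Site A): n = 2037; a·d/n = 262·866/2037 = 111.3854; b·c/n = 34·875/2037 = 14.6048
Stratum 2 (Site B): n = 2545; a·d/n = 1481·336/2545 = 195.5269; b·c/n = 534·194/2545 = 40.7057
OR_MH = (111.3854 + 195.5269) / (14.6048 + 40.7057) = 306.9123 / 55.3105 = 5.54890

5.549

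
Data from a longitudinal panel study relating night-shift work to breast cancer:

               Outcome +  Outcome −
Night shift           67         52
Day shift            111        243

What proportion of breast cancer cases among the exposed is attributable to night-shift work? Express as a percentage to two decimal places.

Cells: a = 67, b = 52, c = 111, d = 243.
Risk in exposed = 67/119 = 0.56303; risk in unexposed = 111/354 = 0.31356.
RR = 0.56303/0.31356 = 1.79559
AR% = (RR − 1)/RR × 100 = (1.79559 − 1)/1.79559 × 100 = 44.3081%

44.31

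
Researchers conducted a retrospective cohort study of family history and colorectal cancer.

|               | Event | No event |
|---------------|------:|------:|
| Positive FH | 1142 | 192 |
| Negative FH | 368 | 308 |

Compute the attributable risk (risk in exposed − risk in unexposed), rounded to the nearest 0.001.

Cells: a = 1142, b = 192, c = 368, d = 308.
Risk in exposed = 1142/1334 = 0.856072; risk in unexposed = 368/676 = 0.544379.
Risk difference = 0.856072 − 0.544379 = 0.311693

0.312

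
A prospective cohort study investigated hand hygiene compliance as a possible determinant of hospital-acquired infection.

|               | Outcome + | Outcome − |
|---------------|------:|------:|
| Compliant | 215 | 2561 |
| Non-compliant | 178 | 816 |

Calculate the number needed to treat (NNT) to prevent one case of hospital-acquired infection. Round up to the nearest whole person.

Risk in treated group = 215/2776 = 0.07745; risk in control = 178/994 = 0.17907.
Absolute risk reduction = 0.17907 − 0.07745 = 0.10162
NNT = 1 / ARR = 1 / 0.10162 = 9.840 → round up → 10

10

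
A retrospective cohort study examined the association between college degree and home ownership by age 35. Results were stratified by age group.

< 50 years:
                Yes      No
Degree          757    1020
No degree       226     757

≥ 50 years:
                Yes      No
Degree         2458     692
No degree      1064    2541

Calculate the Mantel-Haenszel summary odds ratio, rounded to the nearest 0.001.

OR_MH = Σ(aᵢdᵢ/nᵢ) / Σ(bᵢcᵢ/nᵢ), where nᵢ is the stratum total.
Stratum 1 (< 50 years): n = 2760; a·d/n = 757·757/2760 = 207.6264; b·c/n = 1020·226/2760 = 83.5217
Stratum 2 (≥ 50 years): n = 6755; a·d/n = 2458·2541/6755 = 924.6155; b·c/n = 692·1064/6755 = 108.9990
OR_MH = (207.6264 + 924.6155) / (83.5217 + 108.9990) = 1132.2420 / 192.5207 = 5.88114

5.881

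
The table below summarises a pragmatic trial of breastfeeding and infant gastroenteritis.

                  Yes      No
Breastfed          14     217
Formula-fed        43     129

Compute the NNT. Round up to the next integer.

Risk in treated group = 14/231 = 0.06061; risk in control = 43/172 = 0.25000.
Absolute risk reduction = 0.25000 − 0.06061 = 0.18939
NNT = 1 / ARR = 1 / 0.18939 = 5.280 → round up → 6

6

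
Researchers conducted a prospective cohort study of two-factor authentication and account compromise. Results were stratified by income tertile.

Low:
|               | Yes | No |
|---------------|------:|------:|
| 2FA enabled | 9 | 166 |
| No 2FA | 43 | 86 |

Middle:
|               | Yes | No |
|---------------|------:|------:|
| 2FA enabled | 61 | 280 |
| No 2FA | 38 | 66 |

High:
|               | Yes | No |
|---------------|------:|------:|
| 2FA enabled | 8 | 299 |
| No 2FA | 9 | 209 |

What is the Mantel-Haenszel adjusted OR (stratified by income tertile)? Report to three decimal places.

0.281

OR_MH = Σ(aᵢdᵢ/nᵢ) / Σ(bᵢcᵢ/nᵢ), where nᵢ is the stratum total.
Stratum 1 (Low): n = 304; a·d/n = 9·86/304 = 2.5461; b·c/n = 166·43/304 = 23.4803
Stratum 2 (Middle): n = 445; a·d/n = 61·66/445 = 9.0472; b·c/n = 280·38/445 = 23.9101
Stratum 3 (High): n = 525; a·d/n = 8·209/525 = 3.1848; b·c/n = 299·9/525 = 5.1257
OR_MH = (2.5461 + 9.0472 + 3.1848) / (23.4803 + 23.9101 + 5.1257) = 14.7780 / 52.5161 = 0.28140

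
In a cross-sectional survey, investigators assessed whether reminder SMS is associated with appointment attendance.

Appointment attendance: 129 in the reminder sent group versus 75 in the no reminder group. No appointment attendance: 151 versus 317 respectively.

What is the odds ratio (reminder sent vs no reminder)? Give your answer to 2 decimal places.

3.61

From the description: a = 129, b = 151, c = 75, d = 317.
OR = (a·d)/(b·c) = (129 × 317) / (151 × 75) = 40893 / 11325 = 3.61086
The odds of appointment attendance are about 3.61 times as high in the reminder sent group.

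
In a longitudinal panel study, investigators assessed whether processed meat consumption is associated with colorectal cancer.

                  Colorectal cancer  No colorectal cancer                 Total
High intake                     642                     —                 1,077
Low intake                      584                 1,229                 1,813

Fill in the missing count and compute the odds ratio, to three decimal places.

3.106

The missing cell is in the exposed row: 1077 − 642 = 435.
So a = 642, b = 435, c = 584, d = 1229.
OR = (a·d)/(b·c) = (642 × 1229) / (435 × 584) = 789018 / 254040 = 3.10588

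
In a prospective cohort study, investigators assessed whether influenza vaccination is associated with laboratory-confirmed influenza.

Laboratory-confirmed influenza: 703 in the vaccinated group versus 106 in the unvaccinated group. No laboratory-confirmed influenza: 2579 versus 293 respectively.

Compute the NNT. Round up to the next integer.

Risk in treated group = 703/3282 = 0.21420; risk in control = 106/399 = 0.26566.
Absolute risk reduction = 0.26566 − 0.21420 = 0.05147
NNT = 1 / ARR = 1 / 0.05147 = 19.430 → round up → 20

20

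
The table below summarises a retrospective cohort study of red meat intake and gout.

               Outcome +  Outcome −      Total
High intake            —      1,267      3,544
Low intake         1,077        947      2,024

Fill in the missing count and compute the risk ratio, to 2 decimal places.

The missing cell is in the exposed row: 3544 − 1267 = 2277.
So a = 2277, b = 1267, c = 1077, d = 947.
RR = [a/(a+b)] / [c/(c+d)] = (2277/3544) / (1077/2024) = 0.64249/0.53211 = 1.20744

1.21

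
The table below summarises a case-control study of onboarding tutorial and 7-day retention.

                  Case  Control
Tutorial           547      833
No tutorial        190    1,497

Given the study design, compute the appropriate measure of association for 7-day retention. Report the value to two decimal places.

Cells: a = 547, b = 833, c = 190, d = 1497.
This is a case-control study: participants were sampled on outcome status, so risks in the source population cannot be estimated directly — relative risk is not valid here. The odds ratio is the appropriate measure.
OR = (a·d)/(b·c) = (547 × 1497) / (833 × 190) = 818859 / 158270 = 5.17381

5.17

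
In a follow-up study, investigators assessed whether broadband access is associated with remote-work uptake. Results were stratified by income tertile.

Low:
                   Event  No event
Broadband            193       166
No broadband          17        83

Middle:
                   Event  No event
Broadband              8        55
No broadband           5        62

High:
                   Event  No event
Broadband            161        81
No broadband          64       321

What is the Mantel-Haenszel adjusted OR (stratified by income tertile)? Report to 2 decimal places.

7.33

OR_MH = Σ(aᵢdᵢ/nᵢ) / Σ(bᵢcᵢ/nᵢ), where nᵢ is the stratum total.
Stratum 1 (Low): n = 459; a·d/n = 193·83/459 = 34.8998; b·c/n = 166·17/459 = 6.1481
Stratum 2 (Middle): n = 130; a·d/n = 8·62/130 = 3.8154; b·c/n = 55·5/130 = 2.1154
Stratum 3 (High): n = 627; a·d/n = 161·321/627 = 82.4258; b·c/n = 81·64/627 = 8.2679
OR_MH = (34.8998 + 3.8154 + 82.4258) / (6.1481 + 2.1154 + 8.2679) = 121.1410 / 16.5315 = 7.32790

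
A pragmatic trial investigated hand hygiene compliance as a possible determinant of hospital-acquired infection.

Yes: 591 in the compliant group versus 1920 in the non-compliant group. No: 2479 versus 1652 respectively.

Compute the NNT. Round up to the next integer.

Risk in treated group = 591/3070 = 0.19251; risk in control = 1920/3572 = 0.53751.
Absolute risk reduction = 0.53751 − 0.19251 = 0.34501
NNT = 1 / ARR = 1 / 0.34501 = 2.899 → round up → 3

3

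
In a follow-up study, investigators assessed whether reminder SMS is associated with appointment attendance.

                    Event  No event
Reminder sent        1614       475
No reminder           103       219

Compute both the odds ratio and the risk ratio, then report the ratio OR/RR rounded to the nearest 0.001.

Cells: a = 1614, b = 475, c = 103, d = 219.
OR = (1614·219)/(475·103) = 353466/48925 = 7.22465
Risk in exposed = 1614/2089 = 0.77262; risk in unexposed = 103/322 = 0.31988; RR = 2.41537
OR/RR = 7.22465 / 2.41537 = 2.99111
The outcome is not rare, so the OR lies further from 1 than the RR.

2.991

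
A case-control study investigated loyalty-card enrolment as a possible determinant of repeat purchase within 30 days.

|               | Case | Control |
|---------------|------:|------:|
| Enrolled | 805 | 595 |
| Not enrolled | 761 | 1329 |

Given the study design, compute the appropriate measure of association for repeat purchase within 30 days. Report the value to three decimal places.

2.363

Cells: a = 805, b = 595, c = 761, d = 1329.
This is a case-control study: participants were sampled on outcome status, so risks in the source population cannot be estimated directly — relative risk is not valid here. The odds ratio is the appropriate measure.
OR = (a·d)/(b·c) = (805 × 1329) / (595 × 761) = 1069845 / 452795 = 2.36276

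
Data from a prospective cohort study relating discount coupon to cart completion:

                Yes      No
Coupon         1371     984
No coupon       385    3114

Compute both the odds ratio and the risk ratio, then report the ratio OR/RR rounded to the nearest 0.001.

2.130

Cells: a = 1371, b = 984, c = 385, d = 3114.
OR = (1371·3114)/(984·385) = 4269294/378840 = 11.26939
Risk in exposed = 1371/2355 = 0.58217; risk in unexposed = 385/3499 = 0.11003; RR = 5.29090
OR/RR = 11.26939 / 5.29090 = 2.12996
The outcome is not rare, so the OR lies further from 1 than the RR.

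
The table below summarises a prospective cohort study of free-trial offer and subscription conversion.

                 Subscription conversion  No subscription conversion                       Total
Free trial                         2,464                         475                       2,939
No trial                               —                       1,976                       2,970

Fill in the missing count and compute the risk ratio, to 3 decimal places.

2.505

The missing cell is in the unexposed row: 2970 − 1976 = 994.
So a = 2464, b = 475, c = 994, d = 1976.
RR = [a/(a+b)] / [c/(c+d)] = (2464/2939) / (994/2970) = 0.83838/0.33468 = 2.50502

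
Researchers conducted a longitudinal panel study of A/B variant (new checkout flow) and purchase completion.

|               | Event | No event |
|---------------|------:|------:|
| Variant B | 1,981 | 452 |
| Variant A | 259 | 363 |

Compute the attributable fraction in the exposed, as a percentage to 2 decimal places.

48.86

Cells: a = 1981, b = 452, c = 259, d = 363.
Risk in exposed = 1981/2433 = 0.81422; risk in unexposed = 259/622 = 0.41640.
RR = 0.81422/0.41640 = 1.95539
AR% = (RR − 1)/RR × 100 = (1.95539 − 1)/1.95539 × 100 = 48.8593%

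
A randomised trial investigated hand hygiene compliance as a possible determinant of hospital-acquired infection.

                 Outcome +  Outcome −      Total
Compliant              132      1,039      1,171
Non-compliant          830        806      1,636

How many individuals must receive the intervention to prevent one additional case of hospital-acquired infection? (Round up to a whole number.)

Risk in treated group = 132/1171 = 0.11272; risk in control = 830/1636 = 0.50733.
Absolute risk reduction = 0.50733 − 0.11272 = 0.39461
NNT = 1 / ARR = 1 / 0.39461 = 2.534 → round up → 3

3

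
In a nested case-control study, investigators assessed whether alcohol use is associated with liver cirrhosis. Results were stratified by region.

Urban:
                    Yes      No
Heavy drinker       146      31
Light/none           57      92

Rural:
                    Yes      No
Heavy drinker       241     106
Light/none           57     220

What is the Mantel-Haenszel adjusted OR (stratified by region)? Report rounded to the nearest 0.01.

8.35

OR_MH = Σ(aᵢdᵢ/nᵢ) / Σ(bᵢcᵢ/nᵢ), where nᵢ is the stratum total.
Stratum 1 (Urban): n = 326; a·d/n = 146·92/326 = 41.2025; b·c/n = 31·57/326 = 5.4202
Stratum 2 (Rural): n = 624; a·d/n = 241·220/624 = 84.9679; b·c/n = 106·57/624 = 9.6827
OR_MH = (41.2025 + 84.9679) / (5.4202 + 9.6827) = 126.1704 / 15.1029 = 8.35403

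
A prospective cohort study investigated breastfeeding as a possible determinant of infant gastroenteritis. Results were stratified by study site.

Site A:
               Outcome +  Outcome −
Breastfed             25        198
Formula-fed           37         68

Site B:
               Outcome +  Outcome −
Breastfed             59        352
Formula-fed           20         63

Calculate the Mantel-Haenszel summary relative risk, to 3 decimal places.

RR_MH = Σ(aᵢ·n₀ᵢ/nᵢ) / Σ(cᵢ·n₁ᵢ/nᵢ), with n₁ᵢ = aᵢ+bᵢ (exposed), n₀ᵢ = cᵢ+dᵢ (unexposed), nᵢ = n₁ᵢ+n₀ᵢ.
Stratum 1 (Site A): n₁ = 223, n₀ = 105, n = 328; a·n₀/n = 25·105/328 = 8.0030; c·n₁/n = 37·223/328 = 25.1555
Stratum 2 (Site B): n₁ = 411, n₀ = 83, n = 494; a·n₀/n = 59·83/494 = 9.9130; c·n₁/n = 20·411/494 = 16.6397
RR_MH = (8.0030 + 9.9130) / (25.1555 + 16.6397) = 17.9160 / 41.7952 = 0.42866

0.429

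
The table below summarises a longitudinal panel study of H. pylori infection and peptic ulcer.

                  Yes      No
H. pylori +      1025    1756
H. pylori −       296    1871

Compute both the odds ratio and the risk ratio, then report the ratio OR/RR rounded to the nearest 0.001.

1.367

Cells: a = 1025, b = 1756, c = 296, d = 1871.
OR = (1025·1871)/(1756·296) = 1917775/519776 = 3.68962
Risk in exposed = 1025/2781 = 0.36857; risk in unexposed = 296/2167 = 0.13659; RR = 2.69830
OR/RR = 3.68962 / 2.69830 = 1.36739
The outcome is not rare, so the OR lies further from 1 than the RR.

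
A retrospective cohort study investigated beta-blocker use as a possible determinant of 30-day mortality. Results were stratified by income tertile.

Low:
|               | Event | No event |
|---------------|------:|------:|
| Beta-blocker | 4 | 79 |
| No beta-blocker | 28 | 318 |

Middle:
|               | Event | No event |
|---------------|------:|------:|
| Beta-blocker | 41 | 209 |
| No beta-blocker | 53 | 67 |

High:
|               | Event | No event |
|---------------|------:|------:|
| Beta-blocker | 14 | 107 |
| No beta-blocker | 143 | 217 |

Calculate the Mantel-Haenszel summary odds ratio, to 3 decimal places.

0.250

OR_MH = Σ(aᵢdᵢ/nᵢ) / Σ(bᵢcᵢ/nᵢ), where nᵢ is the stratum total.
Stratum 1 (Low): n = 429; a·d/n = 4·318/429 = 2.9650; b·c/n = 79·28/429 = 5.1562
Stratum 2 (Middle): n = 370; a·d/n = 41·67/370 = 7.4243; b·c/n = 209·53/370 = 29.9378
Stratum 3 (High): n = 481; a·d/n = 14·217/481 = 6.3160; b·c/n = 107·143/481 = 31.8108
OR_MH = (2.9650 + 7.4243 + 6.3160) / (5.1562 + 29.9378 + 31.8108) = 16.7054 / 66.9048 = 0.24969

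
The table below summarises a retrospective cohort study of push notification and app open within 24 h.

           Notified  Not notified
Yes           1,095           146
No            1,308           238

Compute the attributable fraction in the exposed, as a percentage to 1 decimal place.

Reading the table with exposure as columns: a = 1095 (Notified, case), b = 1308 (Notified, non-case), c = 146 (Not notified, case), d = 238.
Risk in exposed = 1095/2403 = 0.45568; risk in unexposed = 146/384 = 0.38021.
RR = 0.45568/0.38021 = 1.19850
AR% = (RR − 1)/RR × 100 = (1.19850 − 1)/1.19850 × 100 = 16.5625%

16.6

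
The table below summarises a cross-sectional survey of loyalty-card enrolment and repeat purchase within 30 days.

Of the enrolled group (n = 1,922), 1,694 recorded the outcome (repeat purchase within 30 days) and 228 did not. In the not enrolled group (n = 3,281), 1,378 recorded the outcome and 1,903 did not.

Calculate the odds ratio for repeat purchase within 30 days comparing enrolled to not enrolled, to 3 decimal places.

From the description: a = 1694, b = 228, c = 1378, d = 1903.
OR = (a·d)/(b·c) = (1694 × 1903) / (228 × 1378) = 3223682 / 314184 = 10.26049
The odds of repeat purchase within 30 days are about 10.26 times as high in the enrolled group.

10.260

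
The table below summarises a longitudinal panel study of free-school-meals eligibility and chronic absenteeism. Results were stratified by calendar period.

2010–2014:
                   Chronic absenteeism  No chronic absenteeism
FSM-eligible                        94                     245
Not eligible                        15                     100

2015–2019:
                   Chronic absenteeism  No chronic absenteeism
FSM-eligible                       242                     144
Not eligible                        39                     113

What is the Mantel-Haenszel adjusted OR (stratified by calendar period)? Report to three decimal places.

3.860

OR_MH = Σ(aᵢdᵢ/nᵢ) / Σ(bᵢcᵢ/nᵢ), where nᵢ is the stratum total.
Stratum 1 (2010–2014): n = 454; a·d/n = 94·100/454 = 20.7048; b·c/n = 245·15/454 = 8.0947
Stratum 2 (2015–2019): n = 538; a·d/n = 242·113/538 = 50.8290; b·c/n = 144·39/538 = 10.4387
OR_MH = (20.7048 + 50.8290) / (8.0947 + 10.4387) = 71.5338 / 18.5334 = 3.85973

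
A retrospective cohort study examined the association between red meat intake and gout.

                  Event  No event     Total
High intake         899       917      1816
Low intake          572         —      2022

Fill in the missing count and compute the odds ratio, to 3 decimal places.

The missing cell is in the unexposed row: 2022 − 572 = 1450.
So a = 899, b = 917, c = 572, d = 1450.
OR = (a·d)/(b·c) = (899 × 1450) / (917 × 572) = 1303550 / 524524 = 2.48521

2.485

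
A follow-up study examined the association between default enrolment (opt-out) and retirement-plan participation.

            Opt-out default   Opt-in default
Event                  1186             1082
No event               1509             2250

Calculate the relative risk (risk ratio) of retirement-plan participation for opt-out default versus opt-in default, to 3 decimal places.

1.355

Reading the table with exposure as columns: a = 1186 (Opt-out default, case), b = 1509 (Opt-out default, non-case), c = 1082 (Opt-in default, case), d = 2250.
Risk in exposed = 1186/2695 = 0.44007; risk in unexposed = 1082/3332 = 0.32473.
RR = 0.44007 / 0.32473 = 1.35520
The risk among the exposed is 1.36 times that among the unexposed.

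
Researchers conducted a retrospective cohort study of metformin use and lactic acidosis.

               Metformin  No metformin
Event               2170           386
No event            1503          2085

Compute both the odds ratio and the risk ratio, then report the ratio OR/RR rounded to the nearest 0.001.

Reading the table with exposure as columns: a = 2170 (Metformin, case), b = 1503 (Metformin, non-case), c = 386 (No metformin, case), d = 2085.
OR = (2170·2085)/(1503·386) = 4524450/580158 = 7.79865
Risk in exposed = 2170/3673 = 0.59080; risk in unexposed = 386/2471 = 0.15621; RR = 3.78202
OR/RR = 7.79865 / 3.78202 = 2.06203
The outcome is not rare, so the OR lies further from 1 than the RR.

2.062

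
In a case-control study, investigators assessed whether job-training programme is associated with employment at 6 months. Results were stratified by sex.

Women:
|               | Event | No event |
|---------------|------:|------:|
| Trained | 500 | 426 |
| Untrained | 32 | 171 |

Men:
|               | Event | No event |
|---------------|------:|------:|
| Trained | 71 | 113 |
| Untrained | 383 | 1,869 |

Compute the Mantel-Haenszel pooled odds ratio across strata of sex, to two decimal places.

OR_MH = Σ(aᵢdᵢ/nᵢ) / Σ(bᵢcᵢ/nᵢ), where nᵢ is the stratum total.
Stratum 1 (Women): n = 1129; a·d/n = 500·171/1129 = 75.7307; b·c/n = 426·32/1129 = 12.0744
Stratum 2 (Men): n = 2436; a·d/n = 71·1869/2436 = 54.4741; b·c/n = 113·383/2436 = 17.7664
OR_MH = (75.7307 + 54.4741) / (12.0744 + 17.7664) = 130.2049 / 29.8408 = 4.36331

4.36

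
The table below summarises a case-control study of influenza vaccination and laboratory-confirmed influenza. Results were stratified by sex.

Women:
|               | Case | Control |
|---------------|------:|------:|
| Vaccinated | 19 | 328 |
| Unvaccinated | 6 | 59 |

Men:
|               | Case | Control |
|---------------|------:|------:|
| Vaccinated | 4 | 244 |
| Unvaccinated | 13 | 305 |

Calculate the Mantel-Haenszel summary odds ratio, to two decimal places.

0.47

OR_MH = Σ(aᵢdᵢ/nᵢ) / Σ(bᵢcᵢ/nᵢ), where nᵢ is the stratum total.
Stratum 1 (Women): n = 412; a·d/n = 19·59/412 = 2.7209; b·c/n = 328·6/412 = 4.7767
Stratum 2 (Men): n = 566; a·d/n = 4·305/566 = 2.1555; b·c/n = 244·13/566 = 5.6042
OR_MH = (2.7209 + 2.1555) / (4.7767 + 5.6042) = 4.8764 / 10.3809 = 0.46974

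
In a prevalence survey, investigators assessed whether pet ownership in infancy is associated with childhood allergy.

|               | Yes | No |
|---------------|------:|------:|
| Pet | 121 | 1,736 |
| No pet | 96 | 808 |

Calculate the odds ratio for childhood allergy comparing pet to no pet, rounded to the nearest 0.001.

Cells: a = 121, b = 1736, c = 96, d = 808.
OR = (a·d)/(b·c) = (121 × 808) / (1736 × 96) = 97768 / 166656 = 0.58665
Exposure is associated with lower odds of childhood allergy (OR = 0.59 < 1).

0.587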